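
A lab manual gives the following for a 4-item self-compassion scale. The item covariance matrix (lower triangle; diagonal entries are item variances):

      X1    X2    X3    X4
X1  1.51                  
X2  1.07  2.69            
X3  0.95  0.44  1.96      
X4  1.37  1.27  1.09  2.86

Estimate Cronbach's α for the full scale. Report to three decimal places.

ΣVar(i) = 1.51 + 2.69 + 1.96 + 2.86 = 9.02
Σ_{i<j} σ_ij = 6.19
σ²_T = 9.02 + 2 × 6.19 = 21.40
α = (k/(k−1))·(1 − ΣVar(i)/σ²_T) = (4/3)·(1 − 9.02/21.40) = 0.771

α = 0.771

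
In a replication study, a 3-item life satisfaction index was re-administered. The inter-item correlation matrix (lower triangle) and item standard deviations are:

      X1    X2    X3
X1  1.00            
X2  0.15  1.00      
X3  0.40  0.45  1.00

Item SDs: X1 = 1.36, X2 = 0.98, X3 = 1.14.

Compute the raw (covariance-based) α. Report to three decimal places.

α = 0.587

Σσ²ᵢ = 1.36² + 0.98² + 1.14² = 4.1096
Covariances σ_ij = r_ij · s_i · s_j:
  σ(X1,X2) = 0.15 × 1.36 × 0.98 = 0.1999
  σ(X1,X3) = 0.40 × 1.36 × 1.14 = 0.6202
  σ(X2,X3) = 0.45 × 0.98 × 1.14 = 0.5027
σ²_T = Σσ²ᵢ + 2·Σσ_ij = 4.1096 + 2 × 1.3228 = 6.7552
α = (3/2)·(1 − 4.1096/6.7552) = 0.587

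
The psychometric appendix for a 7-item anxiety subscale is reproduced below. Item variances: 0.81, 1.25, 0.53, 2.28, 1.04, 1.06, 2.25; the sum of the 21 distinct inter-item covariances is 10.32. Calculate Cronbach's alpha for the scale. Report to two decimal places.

α = 0.81

ΣVar(i) = 0.81 + 1.25 + 0.53 + 2.28 + 1.04 + 1.06 + 2.25 = 9.22
Sum of distinct covariances = 10.32
σ²_T = ΣVar(i) + 2·Σcov = 9.22 + 2 × 10.32 = 29.86
α = (7/6)·(1 − 9.22/29.86) = 0.81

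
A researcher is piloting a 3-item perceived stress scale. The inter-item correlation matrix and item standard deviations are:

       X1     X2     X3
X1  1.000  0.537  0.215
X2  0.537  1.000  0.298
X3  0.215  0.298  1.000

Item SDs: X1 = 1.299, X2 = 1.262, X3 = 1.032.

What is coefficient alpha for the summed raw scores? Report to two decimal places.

Σσ²ᵢ = 1.299² + 1.262² + 1.032² = 4.3451
Covariances σ_ij = r_ij · s_i · s_j:
  σ(X1,X2) = 0.537 × 1.299 × 1.262 = 0.8803
  σ(X1,X3) = 0.215 × 1.299 × 1.032 = 0.2882
  σ(X2,X3) = 0.298 × 1.262 × 1.032 = 0.3881
σ²_T = Σσ²ᵢ + 2·Σσ_ij = 4.3451 + 2 × 1.5566 = 7.4583
α = (3/2)·(1 − 4.3451/7.4583) = 0.63

α = 0.63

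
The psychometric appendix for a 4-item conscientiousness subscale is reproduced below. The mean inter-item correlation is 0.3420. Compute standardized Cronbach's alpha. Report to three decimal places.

standardized Cronbach's alpha = 0.675

Standardized α = k·r̄ / (1 + (k−1)·r̄) = 4 × 0.3420 / (1 + 3 × 0.3420)
  = 1.3680 / 2.0260 = 0.675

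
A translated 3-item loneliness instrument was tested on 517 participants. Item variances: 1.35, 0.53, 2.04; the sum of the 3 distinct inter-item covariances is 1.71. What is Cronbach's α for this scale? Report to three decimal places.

Σσᵢ² = 1.35 + 0.53 + 2.04 = 3.92
Sum of distinct covariances = 1.71
σ²_total = Σσᵢ² + 2·Σcov = 3.92 + 2 × 1.71 = 7.34
α = (3/2)·(1 − 3.92/7.34) = 0.699

α = 0.699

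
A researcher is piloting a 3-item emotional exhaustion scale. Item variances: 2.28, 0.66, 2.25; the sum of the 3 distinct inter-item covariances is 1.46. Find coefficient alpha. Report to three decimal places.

sum of item variances = 2.28 + 0.66 + 2.25 = 5.19
Sum of distinct covariances = 1.46
σ²_total = sum of item variances + 2·Σcov = 5.19 + 2 × 1.46 = 8.11
α = (3/2)·(1 − 5.19/8.11) = 0.540

α = 0.540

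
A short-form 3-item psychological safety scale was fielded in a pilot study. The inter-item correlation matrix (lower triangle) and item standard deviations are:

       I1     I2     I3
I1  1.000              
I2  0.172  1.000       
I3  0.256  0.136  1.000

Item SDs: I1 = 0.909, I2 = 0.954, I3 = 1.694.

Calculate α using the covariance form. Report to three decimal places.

Σσ²ᵢ = 0.909² + 0.954² + 1.694² = 4.6060
Covariances σ_ij = r_ij · s_i · s_j:
  σ(I1,I2) = 0.172 × 0.909 × 0.954 = 0.1492
  σ(I1,I3) = 0.256 × 0.909 × 1.694 = 0.3942
  σ(I2,I3) = 0.136 × 0.954 × 1.694 = 0.2198
σ²_T = Σσ²ᵢ + 2·Σσ_ij = 4.6060 + 2 × 0.7632 = 6.1324
α = (3/2)·(1 − 4.6060/6.1324) = 0.373

α = 0.373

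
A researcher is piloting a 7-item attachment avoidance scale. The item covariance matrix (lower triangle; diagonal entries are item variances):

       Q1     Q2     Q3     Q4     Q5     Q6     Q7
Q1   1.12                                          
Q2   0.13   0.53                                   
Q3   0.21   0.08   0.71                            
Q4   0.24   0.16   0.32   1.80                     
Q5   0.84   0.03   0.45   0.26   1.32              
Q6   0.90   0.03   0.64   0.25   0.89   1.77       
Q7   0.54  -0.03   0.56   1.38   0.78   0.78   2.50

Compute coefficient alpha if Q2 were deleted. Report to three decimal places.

Remaining items: Q1, Q3, Q4, Q5, Q6, Q7 (k = 6).
Σσᵢ² = 1.12 + 0.71 + 1.80 + 1.32 + 1.77 + 2.50 = 9.22
σ²_T = 9.22 + 2 × 9.04 = 27.30
α (item deleted) = (6/5)·(1 − 9.22/27.30) = 0.795

α = 0.795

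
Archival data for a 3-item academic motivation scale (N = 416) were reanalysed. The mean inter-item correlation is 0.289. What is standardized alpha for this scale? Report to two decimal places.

Standardized α = k·r̄ / (1 + (k−1)·r̄) = 3 × 0.289 / (1 + 2 × 0.289)
  = 0.8670 / 1.5780 = 0.55

α = 0.55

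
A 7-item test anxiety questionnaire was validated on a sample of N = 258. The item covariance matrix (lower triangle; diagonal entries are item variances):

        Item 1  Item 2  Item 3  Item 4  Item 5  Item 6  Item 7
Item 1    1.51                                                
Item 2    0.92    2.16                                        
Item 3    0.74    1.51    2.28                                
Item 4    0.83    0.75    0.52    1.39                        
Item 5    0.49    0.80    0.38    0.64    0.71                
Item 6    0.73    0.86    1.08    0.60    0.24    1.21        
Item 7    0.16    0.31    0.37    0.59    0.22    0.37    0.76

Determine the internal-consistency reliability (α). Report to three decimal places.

sum of item variances = 1.51 + 2.16 + 2.28 + 1.39 + 0.71 + 1.21 + 0.76 = 10.02
Sum of off-diagonal covariances = 13.11
σ²_T = 10.02 + 2 × 13.11 = 36.24
α = (k/(k−1))·(1 − sum of item variances/σ²_T) = (7/6)·(1 − 10.02/36.24) = 0.844

α = 0.844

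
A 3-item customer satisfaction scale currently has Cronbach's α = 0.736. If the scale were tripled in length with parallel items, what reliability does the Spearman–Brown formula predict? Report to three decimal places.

predicted reliability = 0.893

Length factor m = 3
α' = m·α / (1 + (m−1)·α)
   = 3 × 0.736 / (1 + (3 − 1) × 0.736)
   = 2.2080 / 2.4720 = 0.893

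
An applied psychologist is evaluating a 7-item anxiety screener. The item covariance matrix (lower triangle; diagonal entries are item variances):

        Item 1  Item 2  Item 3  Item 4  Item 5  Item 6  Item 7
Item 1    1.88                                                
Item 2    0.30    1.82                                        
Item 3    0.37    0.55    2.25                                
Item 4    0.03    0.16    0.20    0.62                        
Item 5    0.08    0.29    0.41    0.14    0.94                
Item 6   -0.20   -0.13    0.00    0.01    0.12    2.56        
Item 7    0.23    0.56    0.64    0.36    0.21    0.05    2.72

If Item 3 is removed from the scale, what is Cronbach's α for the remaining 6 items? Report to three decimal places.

Cronbach's α = 0.355

Remaining items: Item 1, Item 2, Item 4, Item 5, Item 6, Item 7 (k = 6).
Σσᵢ² = 1.88 + 1.82 + 0.62 + 0.94 + 2.56 + 2.72 = 10.54
σ²_total = 10.54 + 2 × 2.21 = 14.96
α (item deleted) = (6/5)·(1 − 10.54/14.96) = 0.355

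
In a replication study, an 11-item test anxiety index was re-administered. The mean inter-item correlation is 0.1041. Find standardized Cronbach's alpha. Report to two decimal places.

Standardized α = k·r̄ / (1 + (k−1)·r̄) = 11 × 0.1041 / (1 + 10 × 0.1041)
  = 1.1451 / 2.0410 = 0.56

standardized Cronbach's alpha = 0.56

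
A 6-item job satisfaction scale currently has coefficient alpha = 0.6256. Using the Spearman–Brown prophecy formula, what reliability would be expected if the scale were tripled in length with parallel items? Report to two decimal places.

Length factor m = 3
α' = m·α / (1 + (m−1)·α)
   = 3 × 0.6256 / (1 + (3 − 1) × 0.6256)
   = 1.8768 / 2.2512 = 0.83

predicted reliability = 0.83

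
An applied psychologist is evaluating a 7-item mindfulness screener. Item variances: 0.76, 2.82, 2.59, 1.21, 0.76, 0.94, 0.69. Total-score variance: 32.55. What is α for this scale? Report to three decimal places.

α = 0.816

sum of item variances = 0.76 + 2.82 + 2.59 + 1.21 + 0.76 + 0.94 + 0.69 = 9.77
α = (k/(k−1))·(1 − sum of item variances/total variance) = (7/6)·(1 − 9.77/32.55) = 0.816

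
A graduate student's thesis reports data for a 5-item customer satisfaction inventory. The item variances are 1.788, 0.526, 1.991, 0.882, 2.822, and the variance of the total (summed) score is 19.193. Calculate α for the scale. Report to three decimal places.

α = 0.728

Σσ²ᵢ = 1.788 + 0.526 + 1.991 + 0.882 + 2.822 = 8.009
α = (k/(k−1))·(1 − Σσ²ᵢ/σ²_T) = (5/4)·(1 − 8.009/19.193) = 0.728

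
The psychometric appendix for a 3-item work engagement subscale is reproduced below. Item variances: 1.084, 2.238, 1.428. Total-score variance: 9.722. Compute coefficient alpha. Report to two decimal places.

Σσᵢ² = 1.084 + 2.238 + 1.428 = 4.750
α = (k/(k−1))·(1 − Σσᵢ²/σ²_T) = (3/2)·(1 − 4.750/9.722) = 0.77

α = 0.77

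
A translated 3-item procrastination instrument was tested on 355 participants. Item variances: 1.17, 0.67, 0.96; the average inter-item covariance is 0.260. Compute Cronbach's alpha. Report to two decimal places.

sum of item variances = 1.17 + 0.67 + 0.96 = 2.80
Sum of the 3 distinct covariances = 3 × 0.260 = 0.780
total variance = sum of item variances + 2·Σcov = 2.80 + 2 × 0.780 = 4.360
α = (3/2)·(1 − 2.80/4.360) = 0.54

Cronbach's alpha = 0.54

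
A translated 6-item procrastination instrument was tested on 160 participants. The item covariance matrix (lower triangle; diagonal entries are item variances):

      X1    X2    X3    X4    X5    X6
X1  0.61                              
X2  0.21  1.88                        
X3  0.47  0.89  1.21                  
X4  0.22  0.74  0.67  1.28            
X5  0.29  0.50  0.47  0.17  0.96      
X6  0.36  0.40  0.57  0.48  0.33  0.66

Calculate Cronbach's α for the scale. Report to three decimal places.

α = 0.807

ΣVar(i) = 0.61 + 1.88 + 1.21 + 1.28 + 0.96 + 0.66 = 6.60
Σ_{i<j} σ_ij = 6.77
σ²_total = 6.60 + 2 × 6.77 = 20.14
α = (k/(k−1))·(1 − ΣVar(i)/σ²_total) = (6/5)·(1 − 6.60/20.14) = 0.807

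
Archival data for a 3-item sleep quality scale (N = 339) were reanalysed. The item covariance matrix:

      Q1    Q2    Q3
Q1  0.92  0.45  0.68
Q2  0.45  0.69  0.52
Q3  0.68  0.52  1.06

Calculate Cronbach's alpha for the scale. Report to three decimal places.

Cronbach's alpha = 0.829

sum of item variances = 0.92 + 0.69 + 1.06 = 2.67
Sum of the distinct covariances = 1.65
σ²_total = 2.67 + 2 × 1.65 = 5.97
α = (k/(k−1))·(1 − sum of item variances/σ²_total) = (3/2)·(1 − 2.67/5.97) = 0.829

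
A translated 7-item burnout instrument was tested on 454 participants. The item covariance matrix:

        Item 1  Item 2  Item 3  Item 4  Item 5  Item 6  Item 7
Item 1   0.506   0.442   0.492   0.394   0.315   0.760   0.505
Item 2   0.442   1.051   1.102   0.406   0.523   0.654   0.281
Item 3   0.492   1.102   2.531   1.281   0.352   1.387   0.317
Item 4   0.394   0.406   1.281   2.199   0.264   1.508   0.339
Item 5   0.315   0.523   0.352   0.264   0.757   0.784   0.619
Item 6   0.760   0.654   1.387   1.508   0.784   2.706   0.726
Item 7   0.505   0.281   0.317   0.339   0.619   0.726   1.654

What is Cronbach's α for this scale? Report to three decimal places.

Cronbach's α = 0.819

Σσ²ᵢ = 0.506 + 1.051 + 2.531 + 2.199 + 0.757 + 2.706 + 1.654 = 11.404
Sum of the distinct covariances = 13.451
σ²_T = 11.404 + 2 × 13.451 = 38.306
α = (k/(k−1))·(1 − Σσ²ᵢ/σ²_T) = (7/6)·(1 − 11.404/38.306) = 0.819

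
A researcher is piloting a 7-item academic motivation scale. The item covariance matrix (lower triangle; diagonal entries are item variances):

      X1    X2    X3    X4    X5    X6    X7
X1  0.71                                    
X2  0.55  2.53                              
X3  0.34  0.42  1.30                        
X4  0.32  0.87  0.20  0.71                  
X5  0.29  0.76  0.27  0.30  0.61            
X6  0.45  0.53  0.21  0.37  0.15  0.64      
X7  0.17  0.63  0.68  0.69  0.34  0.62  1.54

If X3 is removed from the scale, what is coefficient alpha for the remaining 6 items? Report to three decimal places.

Remaining items: X1, X2, X4, X5, X6, X7 (k = 6).
ΣVar(i) = 0.71 + 2.53 + 0.71 + 0.61 + 0.64 + 1.54 = 6.74
σ²_total = 6.74 + 2 × 7.04 = 20.82
α (item deleted) = (6/5)·(1 − 6.74/20.82) = 0.812

coefficient alpha = 0.812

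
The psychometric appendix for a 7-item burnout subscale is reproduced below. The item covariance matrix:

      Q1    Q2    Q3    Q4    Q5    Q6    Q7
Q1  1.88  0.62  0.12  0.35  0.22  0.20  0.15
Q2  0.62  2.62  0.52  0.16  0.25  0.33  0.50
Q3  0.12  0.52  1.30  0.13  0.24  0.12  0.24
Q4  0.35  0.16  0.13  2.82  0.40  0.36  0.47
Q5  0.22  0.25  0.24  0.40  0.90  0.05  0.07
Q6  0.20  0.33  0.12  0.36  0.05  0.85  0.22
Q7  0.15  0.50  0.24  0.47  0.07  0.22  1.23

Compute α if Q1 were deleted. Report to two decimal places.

Remaining items: Q2, Q3, Q4, Q5, Q6, Q7 (k = 6).
Σσᵢ² = 2.62 + 1.30 + 2.82 + 0.90 + 0.85 + 1.23 = 9.72
σ²_T = 9.72 + 2 × 4.06 = 17.84
α (item deleted) = (6/5)·(1 − 9.72/17.84) = 0.55

α = 0.55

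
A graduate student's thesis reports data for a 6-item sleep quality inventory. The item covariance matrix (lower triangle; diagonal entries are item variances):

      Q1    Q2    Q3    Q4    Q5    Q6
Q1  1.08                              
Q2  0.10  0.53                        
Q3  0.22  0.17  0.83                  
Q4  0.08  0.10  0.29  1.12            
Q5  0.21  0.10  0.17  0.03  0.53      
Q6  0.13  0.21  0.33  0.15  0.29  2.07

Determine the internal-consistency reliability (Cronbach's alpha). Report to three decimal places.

Σσᵢ² = 1.08 + 0.53 + 0.83 + 1.12 + 0.53 + 2.07 = 6.16
Sum of the distinct covariances = 2.58
σ²_T = 6.16 + 2 × 2.58 = 11.32
α = (k/(k−1))·(1 − Σσᵢ²/σ²_T) = (6/5)·(1 − 6.16/11.32) = 0.547

Cronbach's alpha = 0.547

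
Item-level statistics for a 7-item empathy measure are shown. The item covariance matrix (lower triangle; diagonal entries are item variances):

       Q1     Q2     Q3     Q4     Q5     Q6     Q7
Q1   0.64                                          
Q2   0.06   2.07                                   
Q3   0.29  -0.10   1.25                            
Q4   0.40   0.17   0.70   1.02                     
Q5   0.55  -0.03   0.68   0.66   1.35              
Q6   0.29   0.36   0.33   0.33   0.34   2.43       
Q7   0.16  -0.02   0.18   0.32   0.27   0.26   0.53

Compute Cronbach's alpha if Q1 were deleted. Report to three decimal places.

Cronbach's alpha = 0.609

Remaining items: Q2, Q3, Q4, Q5, Q6, Q7 (k = 6).
sum of item variances = 2.07 + 1.25 + 1.02 + 1.35 + 2.43 + 0.53 = 8.65
Var(T) = 8.65 + 2 × 4.45 = 17.55
α (item deleted) = (6/5)·(1 − 8.65/17.55) = 0.609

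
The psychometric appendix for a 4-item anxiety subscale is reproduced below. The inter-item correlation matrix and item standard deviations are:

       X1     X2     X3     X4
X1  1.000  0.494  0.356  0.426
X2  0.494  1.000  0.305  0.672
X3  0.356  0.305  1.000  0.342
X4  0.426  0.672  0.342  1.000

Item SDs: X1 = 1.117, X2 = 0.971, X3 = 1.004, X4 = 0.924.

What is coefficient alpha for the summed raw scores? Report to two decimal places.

Σσ²ᵢ = 1.117² + 0.971² + 1.004² + 0.924² = 4.0523
Covariances σ_ij = r_ij · s_i · s_j:
  σ(X1,X2) = 0.494 × 1.117 × 0.971 = 0.5358
  σ(X1,X3) = 0.356 × 1.117 × 1.004 = 0.3992
  σ(X1,X4) = 0.426 × 1.117 × 0.924 = 0.4397
  σ(X2,X3) = 0.305 × 0.971 × 1.004 = 0.2973
  σ(X2,X4) = 0.672 × 0.971 × 0.924 = 0.6029
  σ(X3,X4) = 0.342 × 1.004 × 0.924 = 0.3173
σ²_T = Σσ²ᵢ + 2·Σσ_ij = 4.0523 + 2 × 2.5922 = 9.2367
α = (4/3)·(1 − 4.0523/9.2367) = 0.75

α = 0.75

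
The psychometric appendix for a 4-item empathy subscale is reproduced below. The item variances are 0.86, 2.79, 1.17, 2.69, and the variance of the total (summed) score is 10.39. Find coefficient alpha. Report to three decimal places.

coefficient alpha = 0.370

sum of item variances = 0.86 + 2.79 + 1.17 + 2.69 = 7.51
α = (k/(k−1))·(1 − sum of item variances/σ²_T) = (4/3)·(1 − 7.51/10.39) = 0.370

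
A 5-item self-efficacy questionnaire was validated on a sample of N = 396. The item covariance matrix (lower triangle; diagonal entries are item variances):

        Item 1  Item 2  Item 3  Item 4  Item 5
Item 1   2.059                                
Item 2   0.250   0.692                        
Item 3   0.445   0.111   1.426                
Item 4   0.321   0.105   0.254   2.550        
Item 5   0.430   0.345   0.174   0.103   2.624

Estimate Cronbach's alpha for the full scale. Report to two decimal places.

Cronbach's alpha = 0.44

ΣVar(i) = 2.059 + 0.692 + 1.426 + 2.550 + 2.624 = 9.351
Sum of the distinct covariances = 2.538
Var(T) = 9.351 + 2 × 2.538 = 14.427
α = (k/(k−1))·(1 − ΣVar(i)/Var(T)) = (5/4)·(1 − 9.351/14.427) = 0.44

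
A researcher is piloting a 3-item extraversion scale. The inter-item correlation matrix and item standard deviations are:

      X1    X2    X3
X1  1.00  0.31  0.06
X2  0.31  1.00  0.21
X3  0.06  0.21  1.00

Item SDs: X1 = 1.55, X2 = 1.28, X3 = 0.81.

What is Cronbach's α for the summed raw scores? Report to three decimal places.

α = 0.418

Σσ²ᵢ = 1.55² + 1.28² + 0.81² = 4.6970
Covariances σ_ij = r_ij · s_i · s_j:
  σ(X1,X2) = 0.31 × 1.55 × 1.28 = 0.6150
  σ(X1,X3) = 0.06 × 1.55 × 0.81 = 0.0753
  σ(X2,X3) = 0.21 × 1.28 × 0.81 = 0.2177
σ²_T = Σσ²ᵢ + 2·Σσ_ij = 4.6970 + 2 × 0.9080 = 6.5130
α = (3/2)·(1 − 4.6970/6.5130) = 0.418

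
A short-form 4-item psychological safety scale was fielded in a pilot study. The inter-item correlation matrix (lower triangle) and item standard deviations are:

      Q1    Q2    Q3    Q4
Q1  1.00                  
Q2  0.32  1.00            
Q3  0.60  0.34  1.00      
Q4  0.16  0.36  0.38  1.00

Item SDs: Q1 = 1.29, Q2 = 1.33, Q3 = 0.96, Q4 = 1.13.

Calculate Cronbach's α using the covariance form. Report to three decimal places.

Cronbach's α = 0.678

Σσ²ᵢ = 1.29² + 1.33² + 0.96² + 1.13² = 5.6315
Covariances σ_ij = r_ij · s_i · s_j:
  σ(Q1,Q2) = 0.32 × 1.29 × 1.33 = 0.5490
  σ(Q1,Q3) = 0.60 × 1.29 × 0.96 = 0.7430
  σ(Q1,Q4) = 0.16 × 1.29 × 1.13 = 0.2332
  σ(Q2,Q3) = 0.34 × 1.33 × 0.96 = 0.4341
  σ(Q2,Q4) = 0.36 × 1.33 × 1.13 = 0.5410
  σ(Q3,Q4) = 0.38 × 0.96 × 1.13 = 0.4122
σ²_T = Σσ²ᵢ + 2·Σσ_ij = 5.6315 + 2 × 2.9125 = 11.4565
α = (4/3)·(1 − 5.6315/11.4565) = 0.678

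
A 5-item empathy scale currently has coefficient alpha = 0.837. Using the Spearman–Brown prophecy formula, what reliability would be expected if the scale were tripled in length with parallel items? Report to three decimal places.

predicted reliability = 0.939

Length factor m = 3
α' = m·α / (1 + (m−1)·α)
   = 3 × 0.837 / (1 + (3 − 1) × 0.837)
   = 2.5110 / 2.6740 = 0.939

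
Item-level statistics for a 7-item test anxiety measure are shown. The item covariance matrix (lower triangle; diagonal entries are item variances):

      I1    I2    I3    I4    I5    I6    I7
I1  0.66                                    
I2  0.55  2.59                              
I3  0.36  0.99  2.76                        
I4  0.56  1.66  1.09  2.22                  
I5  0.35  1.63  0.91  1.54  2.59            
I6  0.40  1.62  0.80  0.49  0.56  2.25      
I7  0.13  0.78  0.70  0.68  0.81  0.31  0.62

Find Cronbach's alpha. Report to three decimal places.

Σσ²ᵢ = 0.66 + 2.59 + 2.76 + 2.22 + 2.59 + 2.25 + 0.62 = 13.69
Sum of the distinct covariances = 16.92
total variance = 13.69 + 2 × 16.92 = 47.53
α = (k/(k−1))·(1 − Σσ²ᵢ/total variance) = (7/6)·(1 − 13.69/47.53) = 0.831

α = 0.831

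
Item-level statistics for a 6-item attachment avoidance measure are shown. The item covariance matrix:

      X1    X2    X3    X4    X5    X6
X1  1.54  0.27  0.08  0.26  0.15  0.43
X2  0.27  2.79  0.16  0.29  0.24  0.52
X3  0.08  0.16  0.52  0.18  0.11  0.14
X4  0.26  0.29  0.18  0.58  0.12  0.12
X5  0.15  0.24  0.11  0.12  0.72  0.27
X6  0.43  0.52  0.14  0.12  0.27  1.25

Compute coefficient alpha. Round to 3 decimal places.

sum of item variances = 1.54 + 2.79 + 0.52 + 0.58 + 0.72 + 1.25 = 7.40
Sum of off-diagonal covariances = 3.34
Var(T) = 7.40 + 2 × 3.34 = 14.08
α = (k/(k−1))·(1 − sum of item variances/Var(T)) = (6/5)·(1 − 7.40/14.08) = 0.569

coefficient alpha = 0.569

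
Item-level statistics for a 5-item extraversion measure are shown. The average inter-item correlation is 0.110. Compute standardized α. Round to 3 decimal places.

α = 0.382

Standardized α = k·r̄ / (1 + (k−1)·r̄) = 5 × 0.110 / (1 + 4 × 0.110)
  = 0.5500 / 1.4400 = 0.382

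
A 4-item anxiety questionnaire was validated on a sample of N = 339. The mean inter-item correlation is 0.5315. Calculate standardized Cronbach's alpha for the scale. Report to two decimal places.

standardized Cronbach's alpha = 0.82

Standardized α = k·r̄ / (1 + (k−1)·r̄) = 4 × 0.5315 / (1 + 3 × 0.5315)
  = 2.1260 / 2.5945 = 0.82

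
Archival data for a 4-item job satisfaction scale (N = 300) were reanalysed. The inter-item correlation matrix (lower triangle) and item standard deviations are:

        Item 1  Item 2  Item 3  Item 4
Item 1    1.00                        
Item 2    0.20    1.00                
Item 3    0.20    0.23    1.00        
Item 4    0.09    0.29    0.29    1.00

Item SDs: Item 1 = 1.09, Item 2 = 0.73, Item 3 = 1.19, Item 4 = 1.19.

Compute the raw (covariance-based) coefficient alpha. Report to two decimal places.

coefficient alpha = 0.51

Σσ²ᵢ = 1.09² + 0.73² + 1.19² + 1.19² = 4.5532
Covariances σ_ij = r_ij · s_i · s_j:
  σ(Item 1,Item 2) = 0.20 × 1.09 × 0.73 = 0.1591
  σ(Item 1,Item 3) = 0.20 × 1.09 × 1.19 = 0.2594
  σ(Item 1,Item 4) = 0.09 × 1.09 × 1.19 = 0.1167
  σ(Item 2,Item 3) = 0.23 × 0.73 × 1.19 = 0.1998
  σ(Item 2,Item 4) = 0.29 × 0.73 × 1.19 = 0.2519
  σ(Item 3,Item 4) = 0.29 × 1.19 × 1.19 = 0.4107
σ²_T = Σσ²ᵢ + 2·Σσ_ij = 4.5532 + 2 × 1.3976 = 7.3484
α = (4/3)·(1 − 4.5532/7.3484) = 0.51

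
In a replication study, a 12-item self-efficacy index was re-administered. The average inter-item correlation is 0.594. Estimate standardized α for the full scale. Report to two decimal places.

α = 0.95

Standardized α = k·r̄ / (1 + (k−1)·r̄) = 12 × 0.594 / (1 + 11 × 0.594)
  = 7.1280 / 7.5340 = 0.95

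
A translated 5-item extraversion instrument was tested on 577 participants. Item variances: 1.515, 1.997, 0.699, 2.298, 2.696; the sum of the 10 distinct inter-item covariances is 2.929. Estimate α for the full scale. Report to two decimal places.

α = 0.49

Σσᵢ² = 1.515 + 1.997 + 0.699 + 2.298 + 2.696 = 9.205
Sum of distinct covariances = 2.929
σ²_T = Σσᵢ² + 2·Σcov = 9.205 + 2 × 2.929 = 15.063
α = (5/4)·(1 − 9.205/15.063) = 0.49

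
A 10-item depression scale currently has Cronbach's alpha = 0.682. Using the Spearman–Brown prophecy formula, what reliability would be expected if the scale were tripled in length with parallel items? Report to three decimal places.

predicted reliability = 0.865

Length factor m = 3
α' = m·α / (1 + (m−1)·α)
   = 3 × 0.682 / (1 + (3 − 1) × 0.682)
   = 2.0460 / 2.3640 = 0.865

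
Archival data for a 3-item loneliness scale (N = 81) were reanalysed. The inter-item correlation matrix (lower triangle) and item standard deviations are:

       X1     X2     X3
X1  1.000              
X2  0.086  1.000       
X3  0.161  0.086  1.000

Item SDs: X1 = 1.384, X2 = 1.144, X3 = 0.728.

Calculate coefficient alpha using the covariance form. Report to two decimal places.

Σσ²ᵢ = 1.384² + 1.144² + 0.728² = 3.7542
Covariances σ_ij = r_ij · s_i · s_j:
  σ(X1,X2) = 0.086 × 1.384 × 1.144 = 0.1362
  σ(X1,X3) = 0.161 × 1.384 × 0.728 = 0.1622
  σ(X2,X3) = 0.086 × 1.144 × 0.728 = 0.0716
σ²_T = Σσ²ᵢ + 2·Σσ_ij = 3.7542 + 2 × 0.3700 = 4.4942
α = (3/2)·(1 − 3.7542/4.4942) = 0.25

coefficient alpha = 0.25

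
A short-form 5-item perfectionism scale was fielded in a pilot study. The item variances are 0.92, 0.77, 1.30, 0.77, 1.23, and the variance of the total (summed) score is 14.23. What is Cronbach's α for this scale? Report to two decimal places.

α = 0.81

Σσ²ᵢ = 0.92 + 0.77 + 1.30 + 0.77 + 1.23 = 4.99
α = (k/(k−1))·(1 − Σσ²ᵢ/σ²_T) = (5/4)·(1 − 4.99/14.23) = 0.81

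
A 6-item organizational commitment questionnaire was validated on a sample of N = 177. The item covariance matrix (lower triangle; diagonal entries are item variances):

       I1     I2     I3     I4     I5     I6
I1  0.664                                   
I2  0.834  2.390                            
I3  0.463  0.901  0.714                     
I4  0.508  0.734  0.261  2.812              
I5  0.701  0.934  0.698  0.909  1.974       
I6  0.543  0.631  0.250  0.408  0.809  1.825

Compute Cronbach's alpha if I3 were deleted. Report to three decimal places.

Cronbach's alpha = 0.740

Remaining items: I1, I2, I4, I5, I6 (k = 5).
Σσ²ᵢ = 0.664 + 2.390 + 2.812 + 1.974 + 1.825 = 9.665
Var(T) = 9.665 + 2 × 7.011 = 23.687
α (item deleted) = (5/4)·(1 − 9.665/23.687) = 0.740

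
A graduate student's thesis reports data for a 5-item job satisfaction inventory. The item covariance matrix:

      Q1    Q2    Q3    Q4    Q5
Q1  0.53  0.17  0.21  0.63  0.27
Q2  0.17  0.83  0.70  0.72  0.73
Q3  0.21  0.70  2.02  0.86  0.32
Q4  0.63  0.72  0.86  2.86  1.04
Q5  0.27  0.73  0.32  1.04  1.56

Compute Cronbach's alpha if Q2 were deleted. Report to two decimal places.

α = 0.65

Remaining items: Q1, Q3, Q4, Q5 (k = 4).
Σσᵢ² = 0.53 + 2.02 + 2.86 + 1.56 = 6.97
σ²_total = 6.97 + 2 × 3.33 = 13.63
α (item deleted) = (4/3)·(1 − 6.97/13.63) = 0.65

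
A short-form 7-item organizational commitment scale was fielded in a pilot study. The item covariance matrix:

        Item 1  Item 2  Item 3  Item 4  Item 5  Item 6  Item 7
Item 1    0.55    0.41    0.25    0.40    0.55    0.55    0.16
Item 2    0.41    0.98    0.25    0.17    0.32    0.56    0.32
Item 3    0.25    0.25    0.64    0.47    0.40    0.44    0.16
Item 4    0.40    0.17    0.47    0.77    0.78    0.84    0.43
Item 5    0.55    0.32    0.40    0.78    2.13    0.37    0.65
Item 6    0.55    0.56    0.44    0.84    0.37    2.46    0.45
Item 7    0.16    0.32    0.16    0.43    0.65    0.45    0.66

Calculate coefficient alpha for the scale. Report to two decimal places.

ΣVar(i) = 0.55 + 0.98 + 0.64 + 0.77 + 2.13 + 2.46 + 0.66 = 8.19
Sum of off-diagonal covariances = 8.93
Var(T) = 8.19 + 2 × 8.93 = 26.05
α = (k/(k−1))·(1 − ΣVar(i)/Var(T)) = (7/6)·(1 − 8.19/26.05) = 0.80

coefficient alpha = 0.80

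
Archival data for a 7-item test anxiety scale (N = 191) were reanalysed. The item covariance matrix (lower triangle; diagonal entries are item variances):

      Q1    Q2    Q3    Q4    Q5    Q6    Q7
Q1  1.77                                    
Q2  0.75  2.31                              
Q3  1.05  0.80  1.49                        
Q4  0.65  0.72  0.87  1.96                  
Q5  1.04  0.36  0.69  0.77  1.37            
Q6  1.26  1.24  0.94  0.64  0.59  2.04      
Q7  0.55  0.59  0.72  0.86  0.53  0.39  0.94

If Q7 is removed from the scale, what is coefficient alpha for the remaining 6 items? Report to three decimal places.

Remaining items: Q1, Q2, Q3, Q4, Q5, Q6 (k = 6).
sum of item variances = 1.77 + 2.31 + 1.49 + 1.96 + 1.37 + 2.04 = 10.94
total variance = 10.94 + 2 × 12.37 = 35.68
α (item deleted) = (6/5)·(1 − 10.94/35.68) = 0.832

coefficient alpha = 0.832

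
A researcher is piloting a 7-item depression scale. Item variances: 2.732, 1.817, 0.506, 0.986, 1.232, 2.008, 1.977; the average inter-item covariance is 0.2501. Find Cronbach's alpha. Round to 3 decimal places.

sum of item variances = 2.732 + 1.817 + 0.506 + 0.986 + 1.232 + 2.008 + 1.977 = 11.258
Sum of the 21 distinct covariances = 21 × 0.2501 = 5.2521
Var(T) = sum of item variances + 2·Σcov = 11.258 + 2 × 5.2521 = 21.7622
α = (7/6)·(1 − 11.258/21.7622) = 0.563

Cronbach's alpha = 0.563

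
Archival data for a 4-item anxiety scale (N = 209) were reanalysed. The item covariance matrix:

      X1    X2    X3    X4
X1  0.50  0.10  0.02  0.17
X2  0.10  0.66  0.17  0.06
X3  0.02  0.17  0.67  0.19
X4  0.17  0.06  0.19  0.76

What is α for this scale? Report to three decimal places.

Σσᵢ² = 0.50 + 0.66 + 0.67 + 0.76 = 2.59
Σ_{i<j} σ_ij = 0.71
σ²_total = 2.59 + 2 × 0.71 = 4.01
α = (k/(k−1))·(1 − Σσᵢ²/σ²_total) = (4/3)·(1 − 2.59/4.01) = 0.472

α = 0.472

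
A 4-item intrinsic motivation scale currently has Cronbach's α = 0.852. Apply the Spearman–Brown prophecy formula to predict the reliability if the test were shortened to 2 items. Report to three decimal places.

Length factor m = 2/4 = 0.5000
α' = m·α / (1 − (1−m)·α)
   = 2/4 × 0.852 / (1 − (1 − 2/4) × 0.852)
   = 0.4260 / 0.5740 = 0.742

predicted reliability = 0.742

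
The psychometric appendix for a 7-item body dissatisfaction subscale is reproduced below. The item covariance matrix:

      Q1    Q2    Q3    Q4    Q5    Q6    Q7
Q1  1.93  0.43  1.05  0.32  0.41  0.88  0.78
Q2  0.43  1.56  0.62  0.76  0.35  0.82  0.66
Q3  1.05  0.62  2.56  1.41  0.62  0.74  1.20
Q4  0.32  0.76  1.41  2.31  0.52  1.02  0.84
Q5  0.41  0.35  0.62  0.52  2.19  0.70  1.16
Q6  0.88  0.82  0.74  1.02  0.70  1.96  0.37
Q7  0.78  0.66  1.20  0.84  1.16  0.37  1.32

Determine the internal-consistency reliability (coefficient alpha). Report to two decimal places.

coefficient alpha = 0.81

sum of item variances = 1.93 + 1.56 + 2.56 + 2.31 + 2.19 + 1.96 + 1.32 = 13.83
Sum of the distinct covariances = 15.66
σ²_total = 13.83 + 2 × 15.66 = 45.15
α = (k/(k−1))·(1 − sum of item variances/σ²_total) = (7/6)·(1 − 13.83/45.15) = 0.81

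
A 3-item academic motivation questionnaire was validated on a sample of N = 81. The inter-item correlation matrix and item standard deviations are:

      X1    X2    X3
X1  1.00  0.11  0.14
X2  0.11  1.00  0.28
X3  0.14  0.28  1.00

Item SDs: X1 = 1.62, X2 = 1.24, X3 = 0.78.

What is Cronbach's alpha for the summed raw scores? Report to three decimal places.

Cronbach's alpha = 0.328

Σσ²ᵢ = 1.62² + 1.24² + 0.78² = 4.7704
Covariances σ_ij = r_ij · s_i · s_j:
  σ(X1,X2) = 0.11 × 1.62 × 1.24 = 0.2210
  σ(X1,X3) = 0.14 × 1.62 × 0.78 = 0.1769
  σ(X2,X3) = 0.28 × 1.24 × 0.78 = 0.2708
σ²_T = Σσ²ᵢ + 2·Σσ_ij = 4.7704 + 2 × 0.6687 = 6.1078
α = (3/2)·(1 − 4.7704/6.1078) = 0.328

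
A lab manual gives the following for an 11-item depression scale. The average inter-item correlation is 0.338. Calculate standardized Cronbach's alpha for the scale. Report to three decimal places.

α = 0.849

Standardized α = k·r̄ / (1 + (k−1)·r̄) = 11 × 0.338 / (1 + 10 × 0.338)
  = 3.7180 / 4.3800 = 0.849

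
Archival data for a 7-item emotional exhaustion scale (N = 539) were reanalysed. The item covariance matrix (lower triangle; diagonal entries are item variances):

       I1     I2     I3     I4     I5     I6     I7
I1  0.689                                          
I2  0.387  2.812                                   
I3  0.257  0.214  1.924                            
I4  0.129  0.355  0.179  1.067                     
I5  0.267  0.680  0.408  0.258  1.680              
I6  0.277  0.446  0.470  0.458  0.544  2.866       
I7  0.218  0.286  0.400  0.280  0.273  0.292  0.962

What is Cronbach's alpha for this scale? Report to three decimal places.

Σσᵢ² = 0.689 + 2.812 + 1.924 + 1.067 + 1.680 + 2.866 + 0.962 = 12.000
Σ_{i<j} σ_ij = 7.078
σ²_total = 12.000 + 2 × 7.078 = 26.156
α = (k/(k−1))·(1 − Σσᵢ²/σ²_total) = (7/6)·(1 − 12.000/26.156) = 0.631

Cronbach's alpha = 0.631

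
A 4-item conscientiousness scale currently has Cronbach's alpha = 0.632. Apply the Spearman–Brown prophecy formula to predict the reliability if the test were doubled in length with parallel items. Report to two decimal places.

predicted reliability = 0.77

Length factor m = 2
α' = m·α / (1 + (m−1)·α)
   = 2 × 0.632 / (1 + (2 − 1) × 0.632)
   = 1.2640 / 1.6320 = 0.77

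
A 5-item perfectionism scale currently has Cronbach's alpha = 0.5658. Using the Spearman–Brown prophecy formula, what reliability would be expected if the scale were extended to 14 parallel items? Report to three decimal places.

Length factor m = 14/5 = 2.8000
α' = m·α / (1 + (m−1)·α)
   = 14/5 × 0.5658 / (1 + (14/5 − 1) × 0.5658)
   = 1.5842 / 2.0184 = 0.785

predicted reliability = 0.785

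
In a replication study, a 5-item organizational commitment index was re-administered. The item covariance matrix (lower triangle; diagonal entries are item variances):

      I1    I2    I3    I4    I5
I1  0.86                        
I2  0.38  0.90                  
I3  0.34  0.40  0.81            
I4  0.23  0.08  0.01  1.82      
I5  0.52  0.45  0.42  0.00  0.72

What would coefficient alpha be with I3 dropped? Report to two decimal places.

Remaining items: I1, I2, I4, I5 (k = 4).
ΣVar(i) = 0.86 + 0.90 + 1.82 + 0.72 = 4.30
Var(T) = 4.30 + 2 × 1.66 = 7.62
α (item deleted) = (4/3)·(1 − 4.30/7.62) = 0.58

α = 0.58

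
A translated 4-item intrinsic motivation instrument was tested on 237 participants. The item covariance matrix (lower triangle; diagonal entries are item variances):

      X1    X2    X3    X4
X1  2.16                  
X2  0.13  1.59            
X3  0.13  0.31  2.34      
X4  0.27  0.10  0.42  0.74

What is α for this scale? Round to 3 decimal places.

α = 0.380

Σσᵢ² = 2.16 + 1.59 + 2.34 + 0.74 = 6.83
Σ_{i<j} σ_ij = 1.36
σ²_total = 6.83 + 2 × 1.36 = 9.55
α = (k/(k−1))·(1 − Σσᵢ²/σ²_total) = (4/3)·(1 − 6.83/9.55) = 0.380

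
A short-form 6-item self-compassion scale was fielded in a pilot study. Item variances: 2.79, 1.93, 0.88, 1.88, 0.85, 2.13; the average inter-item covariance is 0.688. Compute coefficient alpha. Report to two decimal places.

coefficient alpha = 0.80

Σσᵢ² = 2.79 + 1.93 + 0.88 + 1.88 + 0.85 + 2.13 = 10.46
Sum of the 15 distinct covariances = 15 × 0.688 = 10.320
σ²_total = Σσᵢ² + 2·Σcov = 10.46 + 2 × 10.320 = 31.100
α = (6/5)·(1 − 10.46/31.100) = 0.80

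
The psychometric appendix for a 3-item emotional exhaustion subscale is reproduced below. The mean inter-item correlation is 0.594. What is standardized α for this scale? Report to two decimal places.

Standardized α = k·r̄ / (1 + (k−1)·r̄) = 3 × 0.594 / (1 + 2 × 0.594)
  = 1.7820 / 2.1880 = 0.81

α = 0.81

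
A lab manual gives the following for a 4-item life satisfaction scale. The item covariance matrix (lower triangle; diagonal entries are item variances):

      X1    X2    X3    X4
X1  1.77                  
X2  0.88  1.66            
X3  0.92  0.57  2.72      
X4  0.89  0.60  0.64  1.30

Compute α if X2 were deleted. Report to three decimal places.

α = 0.688

Remaining items: X1, X3, X4 (k = 3).
ΣVar(i) = 1.77 + 2.72 + 1.30 = 5.79
σ²_T = 5.79 + 2 × 2.45 = 10.69
α (item deleted) = (3/2)·(1 − 5.79/10.69) = 0.688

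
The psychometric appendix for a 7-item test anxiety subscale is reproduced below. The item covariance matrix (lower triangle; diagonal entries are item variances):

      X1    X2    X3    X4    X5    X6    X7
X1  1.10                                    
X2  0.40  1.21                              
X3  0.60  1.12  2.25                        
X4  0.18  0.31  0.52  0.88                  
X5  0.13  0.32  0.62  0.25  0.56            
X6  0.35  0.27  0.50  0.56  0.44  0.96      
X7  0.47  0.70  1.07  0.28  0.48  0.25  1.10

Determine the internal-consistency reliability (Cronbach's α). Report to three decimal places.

ΣVar(i) = 1.10 + 1.21 + 2.25 + 0.88 + 0.56 + 0.96 + 1.10 = 8.06
Sum of the distinct covariances = 9.82
total variance = 8.06 + 2 × 9.82 = 27.70
α = (k/(k−1))·(1 − ΣVar(i)/total variance) = (7/6)·(1 − 8.06/27.70) = 0.827

α = 0.827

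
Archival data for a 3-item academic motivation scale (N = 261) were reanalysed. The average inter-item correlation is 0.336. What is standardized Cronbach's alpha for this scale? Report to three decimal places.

Standardized α = k·r̄ / (1 + (k−1)·r̄) = 3 × 0.336 / (1 + 2 × 0.336)
  = 1.0080 / 1.6720 = 0.603

standardized Cronbach's alpha = 0.603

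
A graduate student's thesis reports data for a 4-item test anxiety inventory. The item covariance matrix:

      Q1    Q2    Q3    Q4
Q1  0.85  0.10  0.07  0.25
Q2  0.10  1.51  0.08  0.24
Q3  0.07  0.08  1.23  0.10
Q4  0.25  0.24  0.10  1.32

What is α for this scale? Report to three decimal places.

Σσᵢ² = 0.85 + 1.51 + 1.23 + 1.32 = 4.91
Sum of the distinct covariances = 0.84
total variance = 4.91 + 2 × 0.84 = 6.59
α = (k/(k−1))·(1 − Σσᵢ²/total variance) = (4/3)·(1 − 4.91/6.59) = 0.340

α = 0.340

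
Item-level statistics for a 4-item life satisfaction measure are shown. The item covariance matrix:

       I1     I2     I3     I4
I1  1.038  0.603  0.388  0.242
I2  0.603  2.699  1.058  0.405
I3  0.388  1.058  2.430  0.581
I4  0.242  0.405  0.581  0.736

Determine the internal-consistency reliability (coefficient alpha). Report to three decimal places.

Σσ²ᵢ = 1.038 + 2.699 + 2.430 + 0.736 = 6.903
Sum of off-diagonal covariances = 3.277
σ²_total = 6.903 + 2 × 3.277 = 13.457
α = (k/(k−1))·(1 − Σσ²ᵢ/σ²_total) = (4/3)·(1 − 6.903/13.457) = 0.649

coefficient alpha = 0.649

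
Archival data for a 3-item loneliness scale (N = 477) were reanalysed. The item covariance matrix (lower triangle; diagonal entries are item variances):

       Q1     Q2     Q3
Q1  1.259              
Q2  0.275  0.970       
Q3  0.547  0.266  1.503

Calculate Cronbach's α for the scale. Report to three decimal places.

Σσᵢ² = 1.259 + 0.970 + 1.503 = 3.732
Σ_{i<j} σ_ij = 1.088
σ²_T = 3.732 + 2 × 1.088 = 5.908
α = (k/(k−1))·(1 − Σσᵢ²/σ²_T) = (3/2)·(1 − 3.732/5.908) = 0.552

α = 0.552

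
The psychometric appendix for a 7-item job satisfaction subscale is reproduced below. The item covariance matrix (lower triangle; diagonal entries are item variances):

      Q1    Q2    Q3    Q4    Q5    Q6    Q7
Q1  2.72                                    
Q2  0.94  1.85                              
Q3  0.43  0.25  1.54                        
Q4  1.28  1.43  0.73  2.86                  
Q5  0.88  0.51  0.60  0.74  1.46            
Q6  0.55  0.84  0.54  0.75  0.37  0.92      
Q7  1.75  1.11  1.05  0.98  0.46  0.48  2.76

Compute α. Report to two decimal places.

α = 0.82

sum of item variances = 2.72 + 1.85 + 1.54 + 2.86 + 1.46 + 0.92 + 2.76 = 14.11
Σ_{i<j} σ_ij = 16.67
σ²_total = 14.11 + 2 × 16.67 = 47.45
α = (k/(k−1))·(1 − sum of item variances/σ²_total) = (7/6)·(1 − 14.11/47.45) = 0.82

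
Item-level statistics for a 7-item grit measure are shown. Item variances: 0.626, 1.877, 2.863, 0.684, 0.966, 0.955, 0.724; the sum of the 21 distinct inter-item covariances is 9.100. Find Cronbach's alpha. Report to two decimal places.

α = 0.79

ΣVar(i) = 0.626 + 1.877 + 2.863 + 0.684 + 0.966 + 0.955 + 0.724 = 8.695
Sum of distinct covariances = 9.100
total variance = ΣVar(i) + 2·Σcov = 8.695 + 2 × 9.100 = 26.895
α = (7/6)·(1 − 8.695/26.895) = 0.79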